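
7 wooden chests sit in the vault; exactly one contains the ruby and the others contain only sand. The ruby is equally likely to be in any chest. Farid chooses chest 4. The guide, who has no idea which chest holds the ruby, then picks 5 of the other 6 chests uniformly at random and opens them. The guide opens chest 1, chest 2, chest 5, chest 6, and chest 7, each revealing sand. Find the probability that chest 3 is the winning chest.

1/2

Because the guide chose which chests to open without knowing where the ruby is, the choice is independent of the prize location. Learning that none of the 5 opened chests holds the ruby simply rules out those 5 locations and leaves the remaining 2 chests still equally likely by symmetry.
So P(the ruby in chest 3) = 1/2.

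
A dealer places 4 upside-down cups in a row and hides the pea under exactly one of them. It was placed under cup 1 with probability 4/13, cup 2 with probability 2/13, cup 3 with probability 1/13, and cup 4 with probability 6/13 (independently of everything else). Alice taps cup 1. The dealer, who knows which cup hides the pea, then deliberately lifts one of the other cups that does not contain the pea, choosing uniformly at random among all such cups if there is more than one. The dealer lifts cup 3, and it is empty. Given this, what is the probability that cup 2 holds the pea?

3/16

Condition on the true location of the pea.
If it is under cup 1 (prior 4/13): the dealer has 3 equally likely choices, so probability 1/3; weight (4/13)·(1/3) = 4/39.
If it is under cup 2 (prior 2/13): the dealer has 2 equally likely choices, so probability 1/2; weight (2/13)·(1/2) = 1/13.
If it is under cup 3 (prior 1/13): the dealer opened cup 3, so this case is ruled out; weight (1/13)·0 = 0.
If it is under cup 4 (prior 6/13): the dealer has 2 equally likely choices, so probability 1/2; weight (6/13)·(1/2) = 3/13.
The weights sum to 16/39.
So P(the pea under cup 2 | the dealer opened cup 3) = (1/13) / (16/39) = 3/16.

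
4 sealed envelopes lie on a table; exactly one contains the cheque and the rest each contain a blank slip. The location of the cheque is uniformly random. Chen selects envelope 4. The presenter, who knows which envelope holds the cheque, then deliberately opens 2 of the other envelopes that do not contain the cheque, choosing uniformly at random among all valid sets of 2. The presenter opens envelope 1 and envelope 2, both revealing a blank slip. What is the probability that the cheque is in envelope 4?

Condition on the true location of the cheque.
If it is in either of envelopes 1 and 2 (prior 1/4 each): that envelope was opened and seen not to hold the prize — ruled out; weight (1/4)·0 = 0 each.
If it is in envelope 3 (prior 1/4): the presenter has no choice, probability 1; weight (1/4)·1 = 1/4.
If it is in envelope 4 (prior 1/4): the presenter has 3 equally likely choices, so probability 1/3; weight (1/4)·(1/3) = 1/12.
The weights sum to 1/3.
So P(the cheque in envelope 4 | the presenter opened envelope 1 and envelope 2) = (1/12) / (1/3) = 1/4.

1/4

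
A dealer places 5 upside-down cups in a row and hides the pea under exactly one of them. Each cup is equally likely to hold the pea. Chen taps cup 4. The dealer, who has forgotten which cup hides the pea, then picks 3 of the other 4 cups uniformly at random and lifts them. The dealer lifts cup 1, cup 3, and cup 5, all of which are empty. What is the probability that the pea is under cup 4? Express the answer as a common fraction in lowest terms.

1/2

Apply Bayes' rule, conditioning on where the pea actually is.
If it is under any of cups 1, 3, and 5 (prior 1/5 each): that cup was opened and seen not to hold the prize — ruled out; weight (1/5)·0 = 0 each.
If it is under either of cups 2 and 4 (prior 1/5 each): the dealer picks exactly this set with probability 1/4 regardless, and none is the prize; weight (1/5)·(1/4) = 1/20 each.
The weights sum to 1/10.
So P(the pea under cup 4 | the dealer opened cup 1, cup 3, and cup 5) = (1/20) / (1/10) = 1/2.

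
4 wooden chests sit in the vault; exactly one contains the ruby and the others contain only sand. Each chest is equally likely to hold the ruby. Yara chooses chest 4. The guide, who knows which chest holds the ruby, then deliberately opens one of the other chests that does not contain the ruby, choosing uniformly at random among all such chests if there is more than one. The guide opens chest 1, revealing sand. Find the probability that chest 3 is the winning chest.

Apply Bayes' rule, conditioning on where the ruby actually is.
If it is in chest 1 (prior 1/4): the guide opened chest 1, so this case is ruled out; weight (1/4)·0 = 0.
If it is in either of chests 2 and 3 (prior 1/4 each): the guide has 2 equally likely choices, so probability 1/2; weight (1/4)·(1/2) = 1/8 each.
If it is in chest 4 (prior 1/4): the guide has 3 equally likely choices, so probability 1/3; weight (1/4)·(1/3) = 1/12.
The weights sum to 1/3.
So P(the ruby in chest 3 | the guide opened chest 1) = (1/8) / (1/3) = 3/8.

3/8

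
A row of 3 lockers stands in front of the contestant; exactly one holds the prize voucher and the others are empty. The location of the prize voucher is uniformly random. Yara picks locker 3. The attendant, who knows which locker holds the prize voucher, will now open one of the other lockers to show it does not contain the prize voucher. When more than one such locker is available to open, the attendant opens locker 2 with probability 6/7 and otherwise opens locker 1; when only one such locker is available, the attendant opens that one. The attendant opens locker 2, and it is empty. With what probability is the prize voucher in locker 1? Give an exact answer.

7/13

Condition on the true location of the prize voucher.
If it is in locker 1 (prior 1/3): only locker 2 is available, probability 1; weight (1/3)·1 = 1/3.
If it is in locker 2 (prior 1/3): the attendant opened locker 2, so this case is ruled out; weight (1/3)·0 = 0.
If it is in locker 3 (prior 1/3): locker 2 is available, opened with probability 6/7; weight (1/3)·(6/7) = 2/7.
The weights sum to 13/21.
So P(the prize voucher in locker 1 | the attendant opened locker 2) = (1/3) / (13/21) = 7/13.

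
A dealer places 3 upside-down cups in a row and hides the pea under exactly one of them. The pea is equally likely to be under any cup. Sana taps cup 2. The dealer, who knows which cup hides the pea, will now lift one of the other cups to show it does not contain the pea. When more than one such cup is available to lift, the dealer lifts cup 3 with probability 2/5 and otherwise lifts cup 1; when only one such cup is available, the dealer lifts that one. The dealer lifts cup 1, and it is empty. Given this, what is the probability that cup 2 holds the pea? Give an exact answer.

Apply Bayes' rule, conditioning on where the pea actually is.
If it is under cup 1 (prior 1/3): the dealer opened cup 1, so this case is ruled out; weight (1/3)·0 = 0.
If it is under cup 2 (prior 1/3): cup 3 is available but not opened, probability 3/5; weight (1/3)·(3/5) = 1/5.
If it is under cup 3 (prior 1/3): only cup 1 is available, probability 1; weight (1/3)·1 = 1/3.
The weights sum to 8/15.
So P(the pea under cup 2 | the dealer opened cup 1) = (1/5) / (8/15) = 3/8.

3/8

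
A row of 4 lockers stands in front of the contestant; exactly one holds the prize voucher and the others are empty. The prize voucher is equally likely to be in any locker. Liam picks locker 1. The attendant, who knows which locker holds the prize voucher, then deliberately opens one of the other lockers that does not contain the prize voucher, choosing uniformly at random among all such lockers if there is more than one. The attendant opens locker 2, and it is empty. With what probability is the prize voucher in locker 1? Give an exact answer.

Consider each possible location of the prize voucher in turn.
If it is in locker 1 (prior 1/4): the attendant has 3 equally likely choices, so probability 1/3; weight (1/4)·(1/3) = 1/12.
If it is in locker 2 (prior 1/4): the attendant opened locker 2, so this case is ruled out; weight (1/4)·0 = 0.
If it is in either of lockers 3 and 4 (prior 1/4 each): the attendant has 2 equally likely choices, so probability 1/2; weight (1/4)·(1/2) = 1/8 each.
The weights sum to 1/3.
So P(the prize voucher in locker 1 | the attendant opened locker 2) = (1/12) / (1/3) = 1/4.

1/4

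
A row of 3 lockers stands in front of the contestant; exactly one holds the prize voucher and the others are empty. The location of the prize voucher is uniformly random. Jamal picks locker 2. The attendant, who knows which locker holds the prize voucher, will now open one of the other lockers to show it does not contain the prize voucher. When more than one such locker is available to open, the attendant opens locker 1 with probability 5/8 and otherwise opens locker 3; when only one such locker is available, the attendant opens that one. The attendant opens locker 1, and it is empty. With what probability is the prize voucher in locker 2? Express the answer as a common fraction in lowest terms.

5/13

Consider each possible location of the prize voucher in turn.
If it is in locker 1 (prior 1/3): the attendant opened locker 1, so this case is ruled out; weight (1/3)·0 = 0.
If it is in locker 2 (prior 1/3): locker 1 is available, opened with probability 5/8; weight (1/3)·(5/8) = 5/24.
If it is in locker 3 (prior 1/3): only locker 1 is available, probability 1; weight (1/3)·1 = 1/3.
The weights sum to 13/24.
So P(the prize voucher in locker 2 | the attendant opened locker 1) = (5/24) / (13/24) = 5/13.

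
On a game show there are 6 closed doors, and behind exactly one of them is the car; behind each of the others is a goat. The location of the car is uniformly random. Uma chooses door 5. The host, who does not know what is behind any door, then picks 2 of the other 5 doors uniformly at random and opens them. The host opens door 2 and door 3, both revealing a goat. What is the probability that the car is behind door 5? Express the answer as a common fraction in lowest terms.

1/4

Condition on the true location of the car.
If it is behind any of doors 1, 4, 5, and 6 (prior 1/6 each): the host picks exactly this set with probability 1/10 regardless, and none is the prize; weight (1/6)·(1/10) = 1/60 each.
If it is behind either of doors 2 and 3 (prior 1/6 each): that door was opened and seen not to hold the prize — ruled out; weight (1/6)·0 = 0 each.
The weights sum to 1/15.
So P(the car behind door 5 | the host opened door 2 and door 3) = (1/60) / (1/15) = 1/4.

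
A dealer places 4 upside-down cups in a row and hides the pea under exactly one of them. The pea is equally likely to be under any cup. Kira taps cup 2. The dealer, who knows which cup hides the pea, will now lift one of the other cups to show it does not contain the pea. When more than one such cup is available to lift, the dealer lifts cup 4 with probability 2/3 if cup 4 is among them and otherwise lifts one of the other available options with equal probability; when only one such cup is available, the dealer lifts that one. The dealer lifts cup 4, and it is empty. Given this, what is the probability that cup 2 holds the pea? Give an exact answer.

Apply Bayes' rule, conditioning on where the pea actually is.
If it is under any of cups 1, 2, and 3 (prior 1/4 each): cup 4 is available, opened with probability 2/3; weight (1/4)·(2/3) = 1/6 each.
If it is under cup 4 (prior 1/4): the dealer opened cup 4, so this case is ruled out; weight (1/4)·0 = 0.
The weights sum to 1/2.
So P(the pea under cup 2 | the dealer opened cup 4) = (1/6) / (1/2) = 1/3.

1/3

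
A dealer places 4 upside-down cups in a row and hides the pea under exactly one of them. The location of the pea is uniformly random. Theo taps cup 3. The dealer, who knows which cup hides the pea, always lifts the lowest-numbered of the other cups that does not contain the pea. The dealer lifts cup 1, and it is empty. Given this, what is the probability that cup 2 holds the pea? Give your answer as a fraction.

Apply Bayes' rule, conditioning on where the pea actually is.
If it is under cup 1 (prior 1/4): the dealer opened cup 1, so this case is ruled out; weight (1/4)·0 = 0.
If it is under any of cups 2, 3, and 4 (prior 1/4 each): cup 1 is the lowest-numbered option available, probability 1; weight (1/4)·1 = 1/4 each.
The weights sum to 3/4.
So P(the pea under cup 2 | the dealer opened cup 1) = (1/4) / (3/4) = 1/3.

1/3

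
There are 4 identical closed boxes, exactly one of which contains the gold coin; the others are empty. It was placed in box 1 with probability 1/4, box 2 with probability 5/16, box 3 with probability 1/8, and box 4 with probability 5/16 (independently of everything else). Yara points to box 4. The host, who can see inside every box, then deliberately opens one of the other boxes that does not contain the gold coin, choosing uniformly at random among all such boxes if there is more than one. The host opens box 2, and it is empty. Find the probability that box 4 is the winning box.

Consider each possible location of the gold coin in turn.
If it is in box 1 (prior 1/4): the host has 2 equally likely choices, so probability 1/2; weight (1/4)·(1/2) = 1/8.
If it is in box 2 (prior 5/16): the host opened box 2, so this case is ruled out; weight (5/16)·0 = 0.
If it is in box 3 (prior 1/8): the host has 2 equally likely choices, so probability 1/2; weight (1/8)·(1/2) = 1/16.
If it is in box 4 (prior 5/16): the host has 3 equally likely choices, so probability 1/3; weight (5/16)·(1/3) = 5/48.
The weights sum to 7/24.
So P(the gold coin in box 4 | the host opened box 2) = (5/48) / (7/24) = 5/14.

5/14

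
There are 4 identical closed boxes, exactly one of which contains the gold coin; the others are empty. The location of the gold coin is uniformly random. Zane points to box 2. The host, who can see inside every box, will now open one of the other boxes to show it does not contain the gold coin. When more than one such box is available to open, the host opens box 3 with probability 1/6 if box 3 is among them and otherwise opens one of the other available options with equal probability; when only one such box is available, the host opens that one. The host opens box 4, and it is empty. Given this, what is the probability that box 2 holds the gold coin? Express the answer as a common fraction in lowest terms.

Apply Bayes' rule, conditioning on where the gold coin actually is.
If it is in box 1 (prior 1/4): box 3 is available but not opened, probability 5/6; weight (1/4)·(5/6) = 5/24.
If it is in box 2 (prior 1/4): box 3 is available but not opened; box 4 gets probability (1 − 1/6)/2 = 5/12; weight (1/4)·(5/12) = 5/48.
If it is in box 3 (prior 1/4): box 3 holds the prize so is unavailable; the host chooses uniformly among the 2 others, probability 1/2; weight (1/4)·(1/2) = 1/8.
If it is in box 4 (prior 1/4): the host opened box 4, so this case is ruled out; weight (1/4)·0 = 0.
The weights sum to 7/16.
So P(the gold coin in box 2 | the host opened box 4) = (5/48) / (7/16) = 5/21.

5/21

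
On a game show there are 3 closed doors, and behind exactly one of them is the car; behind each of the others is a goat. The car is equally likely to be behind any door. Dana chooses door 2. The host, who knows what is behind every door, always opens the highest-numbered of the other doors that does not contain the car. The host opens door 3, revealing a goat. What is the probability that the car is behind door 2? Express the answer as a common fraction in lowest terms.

Apply Bayes' rule, conditioning on where the car actually is.
If it is behind either of doors 1 and 2 (prior 1/3 each): door 3 is the highest-numbered option available, probability 1; weight (1/3)·1 = 1/3 each.
If it is behind door 3 (prior 1/3): the host opened door 3, so this case is ruled out; weight (1/3)·0 = 0.
The weights sum to 2/3.
So P(the car behind door 2 | the host opened door 3) = (1/3) / (2/3) = 1/2.

1/2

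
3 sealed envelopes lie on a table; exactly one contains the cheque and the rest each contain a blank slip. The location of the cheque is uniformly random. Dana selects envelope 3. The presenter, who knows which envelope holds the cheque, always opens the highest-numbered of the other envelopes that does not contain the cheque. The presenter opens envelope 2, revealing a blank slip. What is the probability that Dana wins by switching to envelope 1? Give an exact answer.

1/2

Consider each possible location of the cheque in turn.
If it is in either of envelopes 1 and 3 (prior 1/3 each): envelope 2 is the highest-numbered option available, probability 1; weight (1/3)·1 = 1/3 each.
If it is in envelope 2 (prior 1/3): the presenter opened envelope 2, so this case is ruled out; weight (1/3)·0 = 0.
The weights sum to 2/3.
So P(the cheque in envelope 1 | the presenter opened envelope 2) = (1/3) / (2/3) = 1/2.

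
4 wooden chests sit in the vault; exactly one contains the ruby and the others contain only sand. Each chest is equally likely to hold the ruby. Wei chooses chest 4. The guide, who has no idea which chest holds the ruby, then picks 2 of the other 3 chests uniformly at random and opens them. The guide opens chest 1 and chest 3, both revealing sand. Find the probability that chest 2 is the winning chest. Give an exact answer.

Because the guide chose which chests to open without knowing where the ruby is, the choice is independent of the prize location. Learning that none of the 2 opened chests holds the ruby simply rules out those 2 locations and leaves the remaining 2 chests still equally likely by symmetry.
So P(the ruby in chest 2) = 1/2.

1/2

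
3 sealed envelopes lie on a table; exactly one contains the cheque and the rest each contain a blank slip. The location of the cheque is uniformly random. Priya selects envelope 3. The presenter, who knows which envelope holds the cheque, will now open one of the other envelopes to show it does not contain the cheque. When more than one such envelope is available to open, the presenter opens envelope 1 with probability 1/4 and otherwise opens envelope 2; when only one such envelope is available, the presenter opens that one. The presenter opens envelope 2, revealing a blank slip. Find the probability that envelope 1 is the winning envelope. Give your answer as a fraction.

Consider each possible location of the cheque in turn.
If it is in envelope 1 (prior 1/3): only envelope 2 is available, probability 1; weight (1/3)·1 = 1/3.
If it is in envelope 2 (prior 1/3): the presenter opened envelope 2, so this case is ruled out; weight (1/3)·0 = 0.
If it is in envelope 3 (prior 1/3): envelope 1 is available but not opened, probability 3/4; weight (1/3)·(3/4) = 1/4.
The weights sum to 7/12.
So P(the cheque in envelope 1 | the presenter opened envelope 2) = (1/3) / (7/12) = 4/7.

4/7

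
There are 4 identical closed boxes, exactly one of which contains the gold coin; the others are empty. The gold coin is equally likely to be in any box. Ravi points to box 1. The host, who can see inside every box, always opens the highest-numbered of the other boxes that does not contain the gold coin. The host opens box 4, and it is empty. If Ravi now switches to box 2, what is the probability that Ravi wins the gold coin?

1/3

Consider each possible location of the gold coin in turn.
If it is in any of boxes 1, 2, and 3 (prior 1/4 each): box 4 is the highest-numbered option available, probability 1; weight (1/4)·1 = 1/4 each.
If it is in box 4 (prior 1/4): the host opened box 4, so this case is ruled out; weight (1/4)·0 = 0.
The weights sum to 3/4.
So P(the gold coin in box 2 | the host opened box 4) = (1/4) / (3/4) = 1/3.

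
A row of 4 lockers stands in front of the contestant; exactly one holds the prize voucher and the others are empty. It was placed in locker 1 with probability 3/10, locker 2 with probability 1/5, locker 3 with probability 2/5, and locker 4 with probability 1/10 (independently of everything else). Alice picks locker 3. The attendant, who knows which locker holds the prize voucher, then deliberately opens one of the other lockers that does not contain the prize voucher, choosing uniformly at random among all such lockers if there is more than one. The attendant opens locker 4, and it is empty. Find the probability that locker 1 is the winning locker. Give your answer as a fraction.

Apply Bayes' rule, conditioning on where the prize voucher actually is.
If it is in locker 1 (prior 3/10): the attendant has 2 equally likely choices, so probability 1/2; weight (3/10)·(1/2) = 3/20.
If it is in locker 2 (prior 1/5): the attendant has 2 equally likely choices, so probability 1/2; weight (1/5)·(1/2) = 1/10.
If it is in locker 3 (prior 2/5): the attendant has 3 equally likely choices, so probability 1/3; weight (2/5)·(1/3) = 2/15.
If it is in locker 4 (prior 1/10): the attendant opened locker 4, so this case is ruled out; weight (1/10)·0 = 0.
The weights sum to 23/60.
So P(the prize voucher in locker 1 | the attendant opened locker 4) = (3/20) / (23/60) = 9/23.

9/23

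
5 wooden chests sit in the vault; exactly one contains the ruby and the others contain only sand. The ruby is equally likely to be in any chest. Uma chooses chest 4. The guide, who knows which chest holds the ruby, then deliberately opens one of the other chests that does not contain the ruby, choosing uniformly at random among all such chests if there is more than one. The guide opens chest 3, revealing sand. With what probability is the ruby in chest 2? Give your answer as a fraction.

4/15

Apply Bayes' rule, conditioning on where the ruby actually is.
If it is in any of chests 1, 2, and 5 (prior 1/5 each): the guide has 3 equally likely choices, so probability 1/3; weight (1/5)·(1/3) = 1/15 each.
If it is in chest 3 (prior 1/5): the guide opened chest 3, so this case is ruled out; weight (1/5)·0 = 0.
If it is in chest 4 (prior 1/5): the guide has 4 equally likely choices, so probability 1/4; weight (1/5)·(1/4) = 1/20.
The weights sum to 1/4.
So P(the ruby in chest 2 | the guide opened chest 3) = (1/15) / (1/4) = 4/15.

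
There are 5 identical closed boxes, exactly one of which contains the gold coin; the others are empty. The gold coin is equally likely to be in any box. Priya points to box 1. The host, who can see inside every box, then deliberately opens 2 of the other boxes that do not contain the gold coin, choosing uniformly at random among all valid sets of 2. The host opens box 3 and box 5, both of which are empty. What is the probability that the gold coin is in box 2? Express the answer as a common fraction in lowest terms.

Consider each possible location of the gold coin in turn.
If it is in box 1 (prior 1/5): the host has 6 equally likely choices, so probability 1/6; weight (1/5)·(1/6) = 1/30.
If it is in either of boxes 2 and 4 (prior 1/5 each): the host has 3 equally likely choices, so probability 1/3; weight (1/5)·(1/3) = 1/15 each.
If it is in either of boxes 3 and 5 (prior 1/5 each): that box was opened and seen not to hold the prize — ruled out; weight (1/5)·0 = 0 each.
The weights sum to 1/6.
So P(the gold coin in box 2 | the host opened box 3 and box 5) = (1/15) / (1/6) = 2/5.

2/5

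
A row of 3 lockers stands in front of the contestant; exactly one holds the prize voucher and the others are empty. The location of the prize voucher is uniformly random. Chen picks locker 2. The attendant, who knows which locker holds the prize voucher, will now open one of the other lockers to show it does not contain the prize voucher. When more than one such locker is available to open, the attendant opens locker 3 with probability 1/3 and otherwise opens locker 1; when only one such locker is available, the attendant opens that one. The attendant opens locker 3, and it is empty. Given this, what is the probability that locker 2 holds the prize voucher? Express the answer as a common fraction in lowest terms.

1/4

Consider each possible location of the prize voucher in turn.
If it is in locker 1 (prior 1/3): only locker 3 is available, probability 1; weight (1/3)·1 = 1/3.
If it is in locker 2 (prior 1/3): locker 3 is available, opened with probability 1/3; weight (1/3)·(1/3) = 1/9.
If it is in locker 3 (prior 1/3): the attendant opened locker 3, so this case is ruled out; weight (1/3)·0 = 0.
The weights sum to 4/9.
So P(the prize voucher in locker 2 | the attendant opened locker 3) = (1/9) / (4/9) = 1/4.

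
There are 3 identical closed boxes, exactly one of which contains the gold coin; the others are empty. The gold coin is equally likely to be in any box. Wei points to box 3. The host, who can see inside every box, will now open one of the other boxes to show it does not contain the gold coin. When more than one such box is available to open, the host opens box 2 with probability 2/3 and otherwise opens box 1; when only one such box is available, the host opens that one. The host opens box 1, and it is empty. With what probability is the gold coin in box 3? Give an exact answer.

Condition on the true location of the gold coin.
If it is in box 1 (prior 1/3): the host opened box 1, so this case is ruled out; weight (1/3)·0 = 0.
If it is in box 2 (prior 1/3): only box 1 is available, probability 1; weight (1/3)·1 = 1/3.
If it is in box 3 (prior 1/3): box 2 is available but not opened, probability 1/3; weight (1/3)·(1/3) = 1/9.
The weights sum to 4/9.
So P(the gold coin in box 3 | the host opened box 1) = (1/9) / (4/9) = 1/4.

1/4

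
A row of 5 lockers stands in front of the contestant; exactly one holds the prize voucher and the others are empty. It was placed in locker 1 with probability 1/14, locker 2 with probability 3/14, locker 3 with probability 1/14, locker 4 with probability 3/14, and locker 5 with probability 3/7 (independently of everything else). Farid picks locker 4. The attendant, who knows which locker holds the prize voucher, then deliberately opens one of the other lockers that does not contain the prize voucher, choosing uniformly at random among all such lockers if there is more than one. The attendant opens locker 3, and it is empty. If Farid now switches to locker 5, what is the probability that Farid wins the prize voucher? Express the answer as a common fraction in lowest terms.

24/49

Condition on the true location of the prize voucher.
If it is in locker 1 (prior 1/14): the attendant has 3 equally likely choices, so probability 1/3; weight (1/14)·(1/3) = 1/42.
If it is in locker 2 (prior 3/14): the attendant has 3 equally likely choices, so probability 1/3; weight (3/14)·(1/3) = 1/14.
If it is in locker 3 (prior 1/14): the attendant opened locker 3, so this case is ruled out; weight (1/14)·0 = 0.
If it is in locker 4 (prior 3/14): the attendant has 4 equally likely choices, so probability 1/4; weight (3/14)·(1/4) = 3/56.
If it is in locker 5 (prior 3/7): the attendant has 3 equally likely choices, so probability 1/3; weight (3/7)·(1/3) = 1/7.
The weights sum to 7/24.
So P(the prize voucher in locker 5 | the attendant opened locker 3) = (1/7) / (7/24) = 24/49.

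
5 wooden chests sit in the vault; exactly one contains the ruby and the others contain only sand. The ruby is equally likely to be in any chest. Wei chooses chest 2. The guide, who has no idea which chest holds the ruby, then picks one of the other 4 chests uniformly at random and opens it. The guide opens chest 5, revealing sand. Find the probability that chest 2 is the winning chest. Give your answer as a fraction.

Consider each possible location of the ruby in turn.
If it is in any of chests 1, 2, 3, and 4 (prior 1/5 each): the guide picks chest 5 with probability 1/4 regardless, and it is not the prize; weight (1/5)·(1/4) = 1/20 each.
If it is in chest 5 (prior 1/5): the guide opened chest 5, so this case is ruled out; weight (1/5)·0 = 0.
The weights sum to 1/5.
So P(the ruby in chest 2 | the guide opened chest 5) = (1/20) / (1/5) = 1/4.

1/4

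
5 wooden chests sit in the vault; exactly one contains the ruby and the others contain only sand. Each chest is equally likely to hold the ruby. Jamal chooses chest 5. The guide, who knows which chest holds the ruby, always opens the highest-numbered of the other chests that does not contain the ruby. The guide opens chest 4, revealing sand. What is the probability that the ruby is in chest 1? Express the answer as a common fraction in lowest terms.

Consider each possible location of the ruby in turn.
If it is in any of chests 1, 2, 3, and 5 (prior 1/5 each): chest 4 is the highest-numbered option available, probability 1; weight (1/5)·1 = 1/5 each.
If it is in chest 4 (prior 1/5): the guide opened chest 4, so this case is ruled out; weight (1/5)·0 = 0.
The weights sum to 4/5.
So P(the ruby in chest 1 | the guide opened chest 4) = (1/5) / (4/5) = 1/4.

1/4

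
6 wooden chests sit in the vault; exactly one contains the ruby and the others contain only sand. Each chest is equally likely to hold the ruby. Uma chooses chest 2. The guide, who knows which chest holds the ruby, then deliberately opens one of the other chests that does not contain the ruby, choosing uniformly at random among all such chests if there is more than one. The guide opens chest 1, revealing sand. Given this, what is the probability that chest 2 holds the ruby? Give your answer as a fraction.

1/6

Condition on the true location of the ruby.
If it is in chest 1 (prior 1/6): the guide opened chest 1, so this case is ruled out; weight (1/6)·0 = 0.
If it is in chest 2 (prior 1/6): the guide has 5 equally likely choices, so probability 1/5; weight (1/6)·(1/5) = 1/30.
If it is in any of chests 3, 4, 5, and 6 (prior 1/6 each): the guide has 4 equally likely choices, so probability 1/4; weight (1/6)·(1/4) = 1/24 each.
The weights sum to 1/5.
So P(the ruby in chest 2 | the guide opened chest 1) = (1/30) / (1/5) = 1/6.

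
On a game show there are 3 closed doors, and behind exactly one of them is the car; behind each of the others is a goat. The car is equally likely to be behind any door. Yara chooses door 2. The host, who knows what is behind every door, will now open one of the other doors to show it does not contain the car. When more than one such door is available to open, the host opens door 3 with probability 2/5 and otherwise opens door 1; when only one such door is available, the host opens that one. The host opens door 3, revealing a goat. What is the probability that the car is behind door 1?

Consider each possible location of the car in turn.
If it is behind door 1 (prior 1/3): only door 3 is available, probability 1; weight (1/3)·1 = 1/3.
If it is behind door 2 (prior 1/3): door 3 is available, opened with probability 2/5; weight (1/3)·(2/5) = 2/15.
If it is behind door 3 (prior 1/3): the host opened door 3, so this case is ruled out; weight (1/3)·0 = 0.
The weights sum to 7/15.
So P(the car behind door 1 | the host opened door 3) = (1/3) / (7/15) = 5/7.

5/7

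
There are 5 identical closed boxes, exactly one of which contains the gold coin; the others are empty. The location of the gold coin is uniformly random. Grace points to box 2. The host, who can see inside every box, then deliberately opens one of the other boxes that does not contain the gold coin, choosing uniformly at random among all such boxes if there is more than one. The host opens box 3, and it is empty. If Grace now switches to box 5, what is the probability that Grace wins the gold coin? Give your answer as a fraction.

Apply Bayes' rule, conditioning on where the gold coin actually is.
If it is in any of boxes 1, 4, and 5 (prior 1/5 each): the host has 3 equally likely choices, so probability 1/3; weight (1/5)·(1/3) = 1/15 each.
If it is in box 2 (prior 1/5): the host has 4 equally likely choices, so probability 1/4; weight (1/5)·(1/4) = 1/20.
If it is in box 3 (prior 1/5): the host opened box 3, so this case is ruled out; weight (1/5)·0 = 0.
The weights sum to 1/4.
So P(the gold coin in box 5 | the host opened box 3) = (1/15) / (1/4) = 4/15.

4/15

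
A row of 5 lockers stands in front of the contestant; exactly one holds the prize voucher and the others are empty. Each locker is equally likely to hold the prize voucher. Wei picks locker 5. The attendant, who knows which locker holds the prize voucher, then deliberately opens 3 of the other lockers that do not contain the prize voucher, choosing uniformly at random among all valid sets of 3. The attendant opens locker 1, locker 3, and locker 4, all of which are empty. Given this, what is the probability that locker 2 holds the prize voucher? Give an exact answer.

Consider each possible location of the prize voucher in turn.
If it is in any of lockers 1, 3, and 4 (prior 1/5 each): that locker was opened and seen not to hold the prize — ruled out; weight (1/5)·0 = 0 each.
If it is in locker 2 (prior 1/5): the attendant has no choice, probability 1; weight (1/5)·1 = 1/5.
If it is in locker 5 (prior 1/5): the attendant has 4 equally likely choices, so probability 1/4; weight (1/5)·(1/4) = 1/20.
The weights sum to 1/4.
So P(the prize voucher in locker 2 | the attendant opened locker 1, locker 3, and locker 4) = (1/5) / (1/4) = 4/5.

4/5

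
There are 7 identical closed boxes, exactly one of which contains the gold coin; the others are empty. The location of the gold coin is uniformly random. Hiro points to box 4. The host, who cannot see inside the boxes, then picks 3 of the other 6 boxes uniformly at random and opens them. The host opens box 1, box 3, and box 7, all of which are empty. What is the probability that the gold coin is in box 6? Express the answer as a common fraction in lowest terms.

Apply Bayes' rule, conditioning on where the gold coin actually is.
If it is in any of boxes 1, 3, and 7 (prior 1/7 each): that box was opened and seen not to hold the prize — ruled out; weight (1/7)·0 = 0 each.
If it is in any of boxes 2, 4, 5, and 6 (prior 1/7 each): the host picks exactly this set with probability 1/20 regardless, and none is the prize; weight (1/7)·(1/20) = 1/140 each.
The weights sum to 1/35.
So P(the gold coin in box 6 | the host opened box 1, box 3, and box 7) = (1/140) / (1/35) = 1/4.

1/4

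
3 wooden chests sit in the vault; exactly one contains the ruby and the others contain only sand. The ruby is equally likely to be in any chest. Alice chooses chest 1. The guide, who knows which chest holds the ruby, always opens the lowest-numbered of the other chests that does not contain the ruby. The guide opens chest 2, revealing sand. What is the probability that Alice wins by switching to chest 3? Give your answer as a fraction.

1/2

Apply Bayes' rule, conditioning on where the ruby actually is.
If it is in either of chests 1 and 3 (prior 1/3 each): chest 2 is the lowest-numbered option available, probability 1; weight (1/3)·1 = 1/3 each.
If it is in chest 2 (prior 1/3): the guide opened chest 2, so this case is ruled out; weight (1/3)·0 = 0.
The weights sum to 2/3.
So P(the ruby in chest 3 | the guide opened chest 2) = (1/3) / (2/3) = 1/2.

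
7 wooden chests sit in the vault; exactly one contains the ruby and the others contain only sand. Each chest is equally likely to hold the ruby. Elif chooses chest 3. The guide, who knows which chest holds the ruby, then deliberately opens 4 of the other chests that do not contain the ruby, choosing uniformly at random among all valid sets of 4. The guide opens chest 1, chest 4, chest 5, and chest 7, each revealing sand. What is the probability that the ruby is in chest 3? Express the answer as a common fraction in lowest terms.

1/7

Condition on the true location of the ruby.
If it is in any of chests 1, 4, 5, and 7 (prior 1/7 each): that chest was opened and seen not to hold the prize — ruled out; weight (1/7)·0 = 0 each.
If it is in either of chests 2 and 6 (prior 1/7 each): the guide has 5 equally likely choices, so probability 1/5; weight (1/7)·(1/5) = 1/35 each.
If it is in chest 3 (prior 1/7): the guide has 15 equally likely choices, so probability 1/15; weight (1/7)·(1/15) = 1/105.
The weights sum to 1/15.
So P(the ruby in chest 3 | the guide opened chest 1, chest 4, chest 5, and chest 7) = (1/105) / (1/15) = 1/7.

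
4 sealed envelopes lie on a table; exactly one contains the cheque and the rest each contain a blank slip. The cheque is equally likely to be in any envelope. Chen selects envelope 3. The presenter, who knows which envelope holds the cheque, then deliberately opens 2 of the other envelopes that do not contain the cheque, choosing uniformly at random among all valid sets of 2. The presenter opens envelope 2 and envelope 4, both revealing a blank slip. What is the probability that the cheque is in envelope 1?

3/4

Apply Bayes' rule, conditioning on where the cheque actually is.
If it is in envelope 1 (prior 1/4): the presenter has no choice, probability 1; weight (1/4)·1 = 1/4.
If it is in either of envelopes 2 and 4 (prior 1/4 each): that envelope was opened and seen not to hold the prize — ruled out; weight (1/4)·0 = 0 each.
If it is in envelope 3 (prior 1/4): the presenter has 3 equally likely choices, so probability 1/3; weight (1/4)·(1/3) = 1/12.
The weights sum to 1/3.
So P(the cheque in envelope 1 | the presenter opened envelope 2 and envelope 4) = (1/4) / (1/3) = 3/4.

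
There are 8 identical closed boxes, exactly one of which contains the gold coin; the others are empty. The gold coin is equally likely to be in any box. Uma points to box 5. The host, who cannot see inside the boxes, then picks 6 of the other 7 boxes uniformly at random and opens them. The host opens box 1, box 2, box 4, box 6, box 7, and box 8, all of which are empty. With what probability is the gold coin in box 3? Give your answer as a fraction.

1/2

Apply Bayes' rule, conditioning on where the gold coin actually is.
If it is in any of boxes 1, 2, 4, 6, 7, and 8 (prior 1/8 each): that box was opened and seen not to hold the prize — ruled out; weight (1/8)·0 = 0 each.
If it is in either of boxes 3 and 5 (prior 1/8 each): the host picks exactly this set with probability 1/7 regardless, and none is the prize; weight (1/8)·(1/7) = 1/56 each.
The weights sum to 1/28.
So P(the gold coin in box 3 | the host opened box 1, box 2, box 4, box 6, box 7, and box 8) = (1/56) / (1/28) = 1/2.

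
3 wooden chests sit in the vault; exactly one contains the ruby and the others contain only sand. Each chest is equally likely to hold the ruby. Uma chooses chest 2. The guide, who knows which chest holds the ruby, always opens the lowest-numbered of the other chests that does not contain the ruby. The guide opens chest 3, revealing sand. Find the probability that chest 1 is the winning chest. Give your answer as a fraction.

1

Apply Bayes' rule, conditioning on where the ruby actually is.
If it is in chest 1 (prior 1/3): chest 3 is the lowest-numbered option available, probability 1; weight (1/3)·1 = 1/3.
If it is in chest 2 (prior 1/3): the guide would have opened chest 1 instead, probability 0; weight (1/3)·0 = 0.
If it is in chest 3 (prior 1/3): the guide opened chest 3, so this case is ruled out; weight (1/3)·0 = 0.
The weights sum to 1/3.
So P(the ruby in chest 1 | the guide opened chest 3) = (1/3) / (1/3) = 1.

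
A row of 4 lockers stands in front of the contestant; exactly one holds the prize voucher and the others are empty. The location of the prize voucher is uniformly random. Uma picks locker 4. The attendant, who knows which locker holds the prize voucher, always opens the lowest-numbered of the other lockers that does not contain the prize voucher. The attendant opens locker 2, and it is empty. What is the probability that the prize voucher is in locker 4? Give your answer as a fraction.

0

Apply Bayes' rule, conditioning on where the prize voucher actually is.
If it is in locker 1 (prior 1/4): locker 2 is the lowest-numbered option available, probability 1; weight (1/4)·1 = 1/4.
If it is in locker 2 (prior 1/4): the attendant opened locker 2, so this case is ruled out; weight (1/4)·0 = 0.
If it is in either of lockers 3 and 4 (prior 1/4 each): the attendant would have opened locker 1 instead, probability 0; weight (1/4)·0 = 0 each.
The weights sum to 1/4.
So P(the prize voucher in locker 4 | the attendant opened locker 2) = 0 / (1/4) = 0.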